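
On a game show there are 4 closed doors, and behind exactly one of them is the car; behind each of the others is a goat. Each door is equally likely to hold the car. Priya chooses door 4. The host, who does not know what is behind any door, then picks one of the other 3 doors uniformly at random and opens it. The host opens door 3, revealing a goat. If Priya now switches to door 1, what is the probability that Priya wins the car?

Because the host chose which door to open without knowing where the car is, the choice is independent of the prize location. Learning that door 3 does not hold the car simply rules out that one location and leaves the remaining 3 doors still equally likely by symmetry.
So P(the car behind door 1) = 1/3.

1/3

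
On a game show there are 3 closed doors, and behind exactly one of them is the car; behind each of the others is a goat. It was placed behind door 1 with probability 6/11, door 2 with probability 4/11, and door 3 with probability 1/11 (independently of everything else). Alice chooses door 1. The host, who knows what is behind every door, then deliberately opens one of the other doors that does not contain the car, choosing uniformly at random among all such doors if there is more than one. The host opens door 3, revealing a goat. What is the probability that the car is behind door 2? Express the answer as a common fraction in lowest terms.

Condition on the true location of the car.
If it is behind door 1 (prior 6/11): the host has 2 equally likely choices, so probability 1/2; weight (6/11)·(1/2) = 3/11.
If it is behind door 2 (prior 4/11): the host has no choice, probability 1; weight (4/11)·1 = 4/11.
If it is behind door 3 (prior 1/11): the host opened door 3, so this case is ruled out; weight (1/11)·0 = 0.
The weights sum to 7/11.
So P(the car behind door 2 | the host opened door 3) = (4/11) / (7/11) = 4/7.

4/7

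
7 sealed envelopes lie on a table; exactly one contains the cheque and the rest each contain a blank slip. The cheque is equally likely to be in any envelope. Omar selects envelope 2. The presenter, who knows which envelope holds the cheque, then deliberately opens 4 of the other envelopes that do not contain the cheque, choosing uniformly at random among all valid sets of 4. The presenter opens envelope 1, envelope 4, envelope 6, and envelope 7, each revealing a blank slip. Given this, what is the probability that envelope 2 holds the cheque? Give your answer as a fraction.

1/7

Consider each possible location of the cheque in turn.
If it is in any of envelopes 1, 4, 6, and 7 (prior 1/7 each): that envelope was opened and seen not to hold the prize — ruled out; weight (1/7)·0 = 0 each.
If it is in envelope 2 (prior 1/7): the presenter has 15 equally likely choices, so probability 1/15; weight (1/7)·(1/15) = 1/105.
If it is in either of envelopes 3 and 5 (prior 1/7 each): the presenter has 5 equally likely choices, so probability 1/5; weight (1/7)·(1/5) = 1/35 each.
The weights sum to 1/15.
So P(the cheque in envelope 2 | the presenter opened envelope 1, envelope 4, envelope 6, and envelope 7) = (1/105) / (1/15) = 1/7.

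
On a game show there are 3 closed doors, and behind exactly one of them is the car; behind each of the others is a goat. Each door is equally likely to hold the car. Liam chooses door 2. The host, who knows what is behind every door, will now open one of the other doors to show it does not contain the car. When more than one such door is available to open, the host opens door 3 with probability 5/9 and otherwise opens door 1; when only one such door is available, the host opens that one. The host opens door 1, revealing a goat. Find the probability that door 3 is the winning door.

Condition on the true location of the car.
If it is behind door 1 (prior 1/3): the host opened door 1, so this case is ruled out; weight (1/3)·0 = 0.
If it is behind door 2 (prior 1/3): door 3 is available but not opened, probability 4/9; weight (1/3)·(4/9) = 4/27.
If it is behind door 3 (prior 1/3): only door 1 is available, probability 1; weight (1/3)·1 = 1/3.
The weights sum to 13/27.
So P(the car behind door 3 | the host opened door 1) = (1/3) / (13/27) = 9/13.

9/13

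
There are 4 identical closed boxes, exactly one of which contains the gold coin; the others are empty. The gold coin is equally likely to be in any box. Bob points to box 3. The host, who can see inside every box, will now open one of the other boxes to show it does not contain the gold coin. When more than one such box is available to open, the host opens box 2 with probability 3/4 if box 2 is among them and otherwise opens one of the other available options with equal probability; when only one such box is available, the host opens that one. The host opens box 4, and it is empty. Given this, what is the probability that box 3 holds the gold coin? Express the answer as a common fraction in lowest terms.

1/7

Consider each possible location of the gold coin in turn.
If it is in box 1 (prior 1/4): box 2 is available but not opened, probability 1/4; weight (1/4)·(1/4) = 1/16.
If it is in box 2 (prior 1/4): box 2 holds the prize so is unavailable; the host chooses uniformly among the 2 others, probability 1/2; weight (1/4)·(1/2) = 1/8.
If it is in box 3 (prior 1/4): box 2 is available but not opened; box 4 gets probability (1 − 3/4)/2 = 1/8; weight (1/4)·(1/8) = 1/32.
If it is in box 4 (prior 1/4): the host opened box 4, so this case is ruled out; weight (1/4)·0 = 0.
The weights sum to 7/32.
So P(the gold coin in box 3 | the host opened box 4) = (1/32) / (7/32) = 1/7.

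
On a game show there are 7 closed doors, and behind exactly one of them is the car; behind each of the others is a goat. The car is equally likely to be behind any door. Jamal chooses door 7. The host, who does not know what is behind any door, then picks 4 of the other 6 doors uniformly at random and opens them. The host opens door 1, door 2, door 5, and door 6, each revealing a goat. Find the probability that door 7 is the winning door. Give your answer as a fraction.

Because the host chose which doors to open without knowing where the car is, the choice is independent of the prize location. Learning that none of the 4 opened doors holds the car simply rules out those 4 locations and leaves the remaining 3 doors still equally likely by symmetry.
So P(the car behind door 7) = 1/3.

1/3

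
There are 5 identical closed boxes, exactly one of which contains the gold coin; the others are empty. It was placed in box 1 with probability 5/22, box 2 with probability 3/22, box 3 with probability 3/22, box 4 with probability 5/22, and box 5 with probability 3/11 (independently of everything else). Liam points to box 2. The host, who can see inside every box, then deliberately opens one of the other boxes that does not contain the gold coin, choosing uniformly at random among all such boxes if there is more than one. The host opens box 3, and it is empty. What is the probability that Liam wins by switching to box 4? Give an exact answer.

20/73

Apply Bayes' rule, conditioning on where the gold coin actually is.
If it is in either of boxes 1 and 4 (prior 5/22 each): the host has 3 equally likely choices, so probability 1/3; weight (5/22)·(1/3) = 5/66 each.
If it is in box 2 (prior 3/22): the host has 4 equally likely choices, so probability 1/4; weight (3/22)·(1/4) = 3/88.
If it is in box 3 (prior 3/22): the host opened box 3, so this case is ruled out; weight (3/22)·0 = 0.
If it is in box 5 (prior 3/11): the host has 3 equally likely choices, so probability 1/3; weight (3/11)·(1/3) = 1/11.
The weights sum to 73/264.
So P(the gold coin in box 4 | the host opened box 3) = (5/66) / (73/264) = 20/73.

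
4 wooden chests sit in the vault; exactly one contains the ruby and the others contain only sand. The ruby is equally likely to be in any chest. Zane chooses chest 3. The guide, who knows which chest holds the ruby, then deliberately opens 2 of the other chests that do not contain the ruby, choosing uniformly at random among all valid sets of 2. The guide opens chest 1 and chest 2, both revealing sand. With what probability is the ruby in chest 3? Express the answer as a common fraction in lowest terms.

1/4

Condition on the true location of the ruby.
If it is in either of chests 1 and 2 (prior 1/4 each): that chest was opened and seen not to hold the prize — ruled out; weight (1/4)·0 = 0 each.
If it is in chest 3 (prior 1/4): the guide has 3 equally likely choices, so probability 1/3; weight (1/4)·(1/3) = 1/12.
If it is in chest 4 (prior 1/4): the guide has no choice, probability 1; weight (1/4)·1 = 1/4.
The weights sum to 1/3.
So P(the ruby in chest 3 | the guide opened chest 1 and chest 2) = (1/12) / (1/3) = 1/4.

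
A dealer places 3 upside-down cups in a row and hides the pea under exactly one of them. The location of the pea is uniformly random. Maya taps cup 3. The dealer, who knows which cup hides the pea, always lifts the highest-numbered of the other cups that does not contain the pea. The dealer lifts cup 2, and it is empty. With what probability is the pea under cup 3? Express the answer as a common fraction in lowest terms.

1/2

Consider each possible location of the pea in turn.
If it is under either of cups 1 and 3 (prior 1/3 each): cup 2 is the highest-numbered option available, probability 1; weight (1/3)·1 = 1/3 each.
If it is under cup 2 (prior 1/3): the dealer opened cup 2, so this case is ruled out; weight (1/3)·0 = 0.
The weights sum to 2/3.
So P(the pea under cup 3 | the dealer opened cup 2) = (1/3) / (2/3) = 1/2.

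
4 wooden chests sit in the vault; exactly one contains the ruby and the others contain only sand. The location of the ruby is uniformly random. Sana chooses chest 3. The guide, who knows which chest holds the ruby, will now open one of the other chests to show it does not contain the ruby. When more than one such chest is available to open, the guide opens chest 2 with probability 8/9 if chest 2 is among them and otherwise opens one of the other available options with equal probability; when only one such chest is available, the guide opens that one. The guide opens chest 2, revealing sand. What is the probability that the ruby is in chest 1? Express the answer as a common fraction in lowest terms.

Apply Bayes' rule, conditioning on where the ruby actually is.
If it is in any of chests 1, 3, and 4 (prior 1/4 each): chest 2 is available, opened with probability 8/9; weight (1/4)·(8/9) = 2/9 each.
If it is in chest 2 (prior 1/4): the guide opened chest 2, so this case is ruled out; weight (1/4)·0 = 0.
The weights sum to 2/3.
So P(the ruby in chest 1 | the guide opened chest 2) = (2/9) / (2/3) = 1/3.

1/3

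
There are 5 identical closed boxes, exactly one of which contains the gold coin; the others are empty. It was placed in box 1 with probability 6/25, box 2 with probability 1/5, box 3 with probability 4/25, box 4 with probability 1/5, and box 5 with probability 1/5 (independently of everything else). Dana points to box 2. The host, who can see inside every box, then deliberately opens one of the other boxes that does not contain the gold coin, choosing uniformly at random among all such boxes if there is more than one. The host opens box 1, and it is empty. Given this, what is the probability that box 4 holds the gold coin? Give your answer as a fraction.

20/71

Condition on the true location of the gold coin.
If it is in box 1 (prior 6/25): the host opened box 1, so this case is ruled out; weight (6/25)·0 = 0.
If it is in box 2 (prior 1/5): the host has 4 equally likely choices, so probability 1/4; weight (1/5)·(1/4) = 1/20.
If it is in box 3 (prior 4/25): the host has 3 equally likely choices, so probability 1/3; weight (4/25)·(1/3) = 4/75.
If it is in either of boxes 4 and 5 (prior 1/5 each): the host has 3 equally likely choices, so probability 1/3; weight (1/5)·(1/3) = 1/15 each.
The weights sum to 71/300.
So P(the gold coin in box 4 | the host opened box 1) = (1/15) / (71/300) = 20/71.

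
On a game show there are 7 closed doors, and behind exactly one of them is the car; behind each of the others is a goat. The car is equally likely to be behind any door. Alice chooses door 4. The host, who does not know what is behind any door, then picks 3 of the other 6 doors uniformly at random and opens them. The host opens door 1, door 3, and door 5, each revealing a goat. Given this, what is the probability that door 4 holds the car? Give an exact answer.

Apply Bayes' rule, conditioning on where the car actually is.
If it is behind any of doors 1, 3, and 5 (prior 1/7 each): that door was opened and seen not to hold the prize — ruled out; weight (1/7)·0 = 0 each.
If it is behind any of doors 2, 4, 6, and 7 (prior 1/7 each): the host picks exactly this set with probability 1/20 regardless, and none is the prize; weight (1/7)·(1/20) = 1/140 each.
The weights sum to 1/35.
So P(the car behind door 4 | the host opened door 1, door 3, and door 5) = (1/140) / (1/35) = 1/4.

1/4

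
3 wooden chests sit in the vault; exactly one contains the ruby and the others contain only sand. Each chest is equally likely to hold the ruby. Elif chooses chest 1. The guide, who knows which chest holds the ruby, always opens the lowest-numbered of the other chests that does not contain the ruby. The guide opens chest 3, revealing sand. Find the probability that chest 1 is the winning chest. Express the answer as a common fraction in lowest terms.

0

Apply Bayes' rule, conditioning on where the ruby actually is.
If it is in chest 1 (prior 1/3): the guide would have opened chest 2 instead, probability 0; weight (1/3)·0 = 0.
If it is in chest 2 (prior 1/3): chest 3 is the lowest-numbered option available, probability 1; weight (1/3)·1 = 1/3.
If it is in chest 3 (prior 1/3): the guide opened chest 3, so this case is ruled out; weight (1/3)·0 = 0.
The weights sum to 1/3.
So P(the ruby in chest 1 | the guide opened chest 3) = 0 / (1/3) = 0.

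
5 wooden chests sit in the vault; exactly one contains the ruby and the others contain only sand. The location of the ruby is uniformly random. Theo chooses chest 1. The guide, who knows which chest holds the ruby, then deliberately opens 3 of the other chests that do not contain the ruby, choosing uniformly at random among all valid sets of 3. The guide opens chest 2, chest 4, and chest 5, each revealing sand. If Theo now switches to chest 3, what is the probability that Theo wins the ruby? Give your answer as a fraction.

4/5

Apply Bayes' rule, conditioning on where the ruby actually is.
If it is in chest 1 (prior 1/5): the guide has 4 equally likely choices, so probability 1/4; weight (1/5)·(1/4) = 1/20.
If it is in any of chests 2, 4, and 5 (prior 1/5 each): that chest was opened and seen not to hold the prize — ruled out; weight (1/5)·0 = 0 each.
If it is in chest 3 (prior 1/5): the guide has no choice, probability 1; weight (1/5)·1 = 1/5.
The weights sum to 1/4.
So P(the ruby in chest 3 | the guide opened chest 2, chest 4, and chest 5) = (1/5) / (1/4) = 4/5.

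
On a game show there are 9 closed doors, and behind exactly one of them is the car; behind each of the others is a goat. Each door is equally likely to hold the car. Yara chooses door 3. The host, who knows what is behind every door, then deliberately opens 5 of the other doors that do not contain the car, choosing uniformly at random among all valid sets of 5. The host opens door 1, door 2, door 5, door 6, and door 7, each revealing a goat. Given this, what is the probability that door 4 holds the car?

8/27

Apply Bayes' rule, conditioning on where the car actually is.
If it is behind any of doors 1, 2, 5, 6, and 7 (prior 1/9 each): that door was opened and seen not to hold the prize — ruled out; weight (1/9)·0 = 0 each.
If it is behind door 3 (prior 1/9): the host has 56 equally likely choices, so probability 1/56; weight (1/9)·(1/56) = 1/504.
If it is behind any of doors 4, 8, and 9 (prior 1/9 each): the host has 21 equally likely choices, so probability 1/21; weight (1/9)·(1/21) = 1/189 each.
The weights sum to 1/56.
So P(the car behind door 4 | the host opened door 1, door 2, door 5, door 6, and door 7) = (1/189) / (1/56) = 8/27.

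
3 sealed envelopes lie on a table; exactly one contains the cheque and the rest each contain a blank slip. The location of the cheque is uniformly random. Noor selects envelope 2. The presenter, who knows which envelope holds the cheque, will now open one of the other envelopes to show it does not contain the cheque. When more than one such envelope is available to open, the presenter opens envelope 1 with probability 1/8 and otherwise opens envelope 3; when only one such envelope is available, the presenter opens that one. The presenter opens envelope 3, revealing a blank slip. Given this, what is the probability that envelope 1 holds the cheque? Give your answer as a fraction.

Apply Bayes' rule, conditioning on where the cheque actually is.
If it is in envelope 1 (prior 1/3): only envelope 3 is available, probability 1; weight (1/3)·1 = 1/3.
If it is in envelope 2 (prior 1/3): envelope 1 is available but not opened, probability 7/8; weight (1/3)·(7/8) = 7/24.
If it is in envelope 3 (prior 1/3): the presenter opened envelope 3, so this case is ruled out; weight (1/3)·0 = 0.
The weights sum to 5/8.
So P(the cheque in envelope 1 | the presenter opened envelope 3) = (1/3) / (5/8) = 8/15.

8/15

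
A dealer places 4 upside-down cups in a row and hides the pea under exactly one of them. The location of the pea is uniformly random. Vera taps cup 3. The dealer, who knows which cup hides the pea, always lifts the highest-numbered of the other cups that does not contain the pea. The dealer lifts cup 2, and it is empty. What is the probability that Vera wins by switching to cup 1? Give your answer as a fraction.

0

Consider each possible location of the pea in turn.
If it is under either of cups 1 and 3 (prior 1/4 each): the dealer would have opened cup 4 instead, probability 0; weight (1/4)·0 = 0 each.
If it is under cup 2 (prior 1/4): the dealer opened cup 2, so this case is ruled out; weight (1/4)·0 = 0.
If it is under cup 4 (prior 1/4): cup 2 is the highest-numbered option available, probability 1; weight (1/4)·1 = 1/4.
The weights sum to 1/4.
So P(the pea under cup 1 | the dealer opened cup 2) = 0 / (1/4) = 0.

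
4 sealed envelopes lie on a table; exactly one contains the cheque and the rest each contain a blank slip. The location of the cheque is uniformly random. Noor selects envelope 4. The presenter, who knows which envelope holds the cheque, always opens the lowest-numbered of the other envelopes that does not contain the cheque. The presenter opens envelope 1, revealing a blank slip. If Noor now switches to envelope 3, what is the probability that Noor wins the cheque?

1/3

Condition on the true location of the cheque.
If it is in envelope 1 (prior 1/4): the presenter opened envelope 1, so this case is ruled out; weight (1/4)·0 = 0.
If it is in any of envelopes 2, 3, and 4 (prior 1/4 each): envelope 1 is the lowest-numbered option available, probability 1; weight (1/4)·1 = 1/4 each.
The weights sum to 3/4.
So P(the cheque in envelope 3 | the presenter opened envelope 1) = (1/4) / (3/4) = 1/3.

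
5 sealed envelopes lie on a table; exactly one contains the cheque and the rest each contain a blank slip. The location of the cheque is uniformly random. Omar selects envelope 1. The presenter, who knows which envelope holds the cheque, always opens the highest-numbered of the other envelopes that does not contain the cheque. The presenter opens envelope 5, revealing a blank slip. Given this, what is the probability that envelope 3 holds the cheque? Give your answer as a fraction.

1/4

Condition on the true location of the cheque.
If it is in any of envelopes 1, 2, 3, and 4 (prior 1/5 each): envelope 5 is the highest-numbered option available, probability 1; weight (1/5)·1 = 1/5 each.
If it is in envelope 5 (prior 1/5): the presenter opened envelope 5, so this case is ruled out; weight (1/5)·0 = 0.
The weights sum to 4/5.
So P(the cheque in envelope 3 | the presenter opened envelope 5) = (1/5) / (4/5) = 1/4.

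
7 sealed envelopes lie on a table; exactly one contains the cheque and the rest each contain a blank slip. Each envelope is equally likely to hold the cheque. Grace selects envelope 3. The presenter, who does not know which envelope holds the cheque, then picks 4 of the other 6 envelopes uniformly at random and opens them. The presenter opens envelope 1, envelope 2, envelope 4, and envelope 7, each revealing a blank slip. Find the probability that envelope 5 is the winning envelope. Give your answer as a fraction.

1/3

Condition on the true location of the cheque.
If it is in any of envelopes 1, 2, 4, and 7 (prior 1/7 each): that envelope was opened and seen not to hold the prize — ruled out; weight (1/7)·0 = 0 each.
If it is in any of envelopes 3, 5, and 6 (prior 1/7 each): the presenter picks exactly this set with probability 1/15 regardless, and none is the prize; weight (1/7)·(1/15) = 1/105 each.
The weights sum to 1/35.
So P(the cheque in envelope 5 | the presenter opened envelope 1, envelope 2, envelope 4, and envelope 7) = (1/105) / (1/35) = 1/3.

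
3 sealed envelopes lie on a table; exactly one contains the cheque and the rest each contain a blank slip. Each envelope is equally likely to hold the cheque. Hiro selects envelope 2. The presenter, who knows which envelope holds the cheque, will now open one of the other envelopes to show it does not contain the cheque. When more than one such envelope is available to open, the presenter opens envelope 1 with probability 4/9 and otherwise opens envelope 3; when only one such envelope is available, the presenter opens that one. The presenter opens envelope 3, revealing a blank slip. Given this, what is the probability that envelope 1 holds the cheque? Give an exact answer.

Consider each possible location of the cheque in turn.
If it is in envelope 1 (prior 1/3): only envelope 3 is available, probability 1; weight (1/3)·1 = 1/3.
If it is in envelope 2 (prior 1/3): envelope 1 is available but not opened, probability 5/9; weight (1/3)·(5/9) = 5/27.
If it is in envelope 3 (prior 1/3): the presenter opened envelope 3, so this case is ruled out; weight (1/3)·0 = 0.
The weights sum to 14/27.
So P(the cheque in envelope 1 | the presenter opened envelope 3) = (1/3) / (14/27) = 9/14.

9/14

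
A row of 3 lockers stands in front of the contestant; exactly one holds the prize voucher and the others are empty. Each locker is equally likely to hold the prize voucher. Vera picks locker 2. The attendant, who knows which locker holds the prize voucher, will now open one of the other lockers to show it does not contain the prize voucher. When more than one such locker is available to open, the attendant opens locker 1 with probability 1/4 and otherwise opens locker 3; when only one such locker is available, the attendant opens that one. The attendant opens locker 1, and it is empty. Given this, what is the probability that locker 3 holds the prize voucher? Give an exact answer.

Consider each possible location of the prize voucher in turn.
If it is in locker 1 (prior 1/3): the attendant opened locker 1, so this case is ruled out; weight (1/3)·0 = 0.
If it is in locker 2 (prior 1/3): locker 1 is available, opened with probability 1/4; weight (1/3)·(1/4) = 1/12.
If it is in locker 3 (prior 1/3): only locker 1 is available, probability 1; weight (1/3)·1 = 1/3.
The weights sum to 5/12.
So P(the prize voucher in locker 3 | the attendant opened locker 1) = (1/3) / (5/12) = 4/5.

4/5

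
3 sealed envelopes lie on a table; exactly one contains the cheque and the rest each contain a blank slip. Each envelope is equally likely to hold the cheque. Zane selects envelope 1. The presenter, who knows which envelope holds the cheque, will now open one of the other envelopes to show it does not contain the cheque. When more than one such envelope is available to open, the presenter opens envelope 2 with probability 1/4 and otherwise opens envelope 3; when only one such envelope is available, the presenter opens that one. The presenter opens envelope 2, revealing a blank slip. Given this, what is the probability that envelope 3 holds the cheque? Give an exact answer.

4/5

Consider each possible location of the cheque in turn.
If it is in envelope 1 (prior 1/3): envelope 2 is available, opened with probability 1/4; weight (1/3)·(1/4) = 1/12.
If it is in envelope 2 (prior 1/3): the presenter opened envelope 2, so this case is ruled out; weight (1/3)·0 = 0.
If it is in envelope 3 (prior 1/3): only envelope 2 is available, probability 1; weight (1/3)·1 = 1/3.
The weights sum to 5/12.
So P(the cheque in envelope 3 | the presenter opened envelope 2) = (1/3) / (5/12) = 4/5.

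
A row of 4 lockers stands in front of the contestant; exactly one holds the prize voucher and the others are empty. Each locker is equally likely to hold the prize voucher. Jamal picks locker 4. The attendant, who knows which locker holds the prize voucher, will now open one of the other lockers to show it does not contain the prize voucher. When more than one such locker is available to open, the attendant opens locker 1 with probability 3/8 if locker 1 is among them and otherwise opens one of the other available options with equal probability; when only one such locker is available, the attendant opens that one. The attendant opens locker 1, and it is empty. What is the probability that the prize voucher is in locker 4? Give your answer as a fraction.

Condition on the true location of the prize voucher.
If it is in locker 1 (prior 1/4): the attendant opened locker 1, so this case is ruled out; weight (1/4)·0 = 0.
If it is in any of lockers 2, 3, and 4 (prior 1/4 each): locker 1 is available, opened with probability 3/8; weight (1/4)·(3/8) = 3/32 each.
The weights sum to 9/32.
So P(the prize voucher in locker 4 | the attendant opened locker 1) = (3/32) / (9/32) = 1/3.

1/3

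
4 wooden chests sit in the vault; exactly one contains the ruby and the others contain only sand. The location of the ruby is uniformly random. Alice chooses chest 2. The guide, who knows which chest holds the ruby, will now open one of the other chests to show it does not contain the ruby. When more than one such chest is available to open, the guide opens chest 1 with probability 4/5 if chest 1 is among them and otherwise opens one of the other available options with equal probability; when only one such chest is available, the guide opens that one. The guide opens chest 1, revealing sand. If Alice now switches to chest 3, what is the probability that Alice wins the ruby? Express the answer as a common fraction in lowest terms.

1/3

Apply Bayes' rule, conditioning on where the ruby actually is.
If it is in chest 1 (prior 1/4): the guide opened chest 1, so this case is ruled out; weight (1/4)·0 = 0.
If it is in any of chests 2, 3, and 4 (prior 1/4 each): chest 1 is available, opened with probability 4/5; weight (1/4)·(4/5) = 1/5 each.
The weights sum to 3/5.
So P(the ruby in chest 3 | the guide opened chest 1) = (1/5) / (3/5) = 1/3.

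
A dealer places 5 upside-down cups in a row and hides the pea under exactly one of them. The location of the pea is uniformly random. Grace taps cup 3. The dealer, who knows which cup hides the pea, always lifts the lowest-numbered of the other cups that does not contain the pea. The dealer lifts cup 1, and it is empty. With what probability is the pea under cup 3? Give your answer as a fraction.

1/4

Apply Bayes' rule, conditioning on where the pea actually is.
If it is under cup 1 (prior 1/5): the dealer opened cup 1, so this case is ruled out; weight (1/5)·0 = 0.
If it is under any of cups 2, 3, 4, and 5 (prior 1/5 each): cup 1 is the lowest-numbered option available, probability 1; weight (1/5)·1 = 1/5 each.
The weights sum to 4/5.
So P(the pea under cup 3 | the dealer opened cup 1) = (1/5) / (4/5) = 1/4.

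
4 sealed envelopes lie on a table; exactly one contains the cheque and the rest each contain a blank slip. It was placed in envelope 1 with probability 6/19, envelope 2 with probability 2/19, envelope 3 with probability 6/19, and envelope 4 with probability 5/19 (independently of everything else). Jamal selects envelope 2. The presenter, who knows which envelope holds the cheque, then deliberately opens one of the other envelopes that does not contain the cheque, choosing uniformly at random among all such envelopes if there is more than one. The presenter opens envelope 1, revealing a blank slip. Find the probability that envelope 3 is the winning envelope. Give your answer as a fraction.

Consider each possible location of the cheque in turn.
If it is in envelope 1 (prior 6/19): the presenter opened envelope 1, so this case is ruled out; weight (6/19)·0 = 0.
If it is in envelope 2 (prior 2/19): the presenter has 3 equally likely choices, so probability 1/3; weight (2/19)·(1/3) = 2/57.
If it is in envelope 3 (prior 6/19): the presenter has 2 equally likely choices, so probability 1/2; weight (6/19)·(1/2) = 3/19.
If it is in envelope 4 (prior 5/19): the presenter has 2 equally likely choices, so probability 1/2; weight (5/19)·(1/2) = 5/38.
The weights sum to 37/114.
So P(the cheque in envelope 3 | the presenter opened envelope 1) = (3/19) / (37/114) = 18/37.

18/37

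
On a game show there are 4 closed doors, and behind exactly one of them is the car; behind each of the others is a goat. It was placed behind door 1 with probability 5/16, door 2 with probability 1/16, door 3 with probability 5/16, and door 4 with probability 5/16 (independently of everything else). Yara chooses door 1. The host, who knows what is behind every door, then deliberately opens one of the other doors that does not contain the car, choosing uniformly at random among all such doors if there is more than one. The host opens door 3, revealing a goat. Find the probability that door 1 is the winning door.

5/14

Condition on the true location of the car.
If it is behind door 1 (prior 5/16): the host has 3 equally likely choices, so probability 1/3; weight (5/16)·(1/3) = 5/48.
If it is behind door 2 (prior 1/16): the host has 2 equally likely choices, so probability 1/2; weight (1/16)·(1/2) = 1/32.
If it is behind door 3 (prior 5/16): the host opened door 3, so this case is ruled out; weight (5/16)·0 = 0.
If it is behind door 4 (prior 5/16): the host has 2 equally likely choices, so probability 1/2; weight (5/16)·(1/2) = 5/32.
The weights sum to 7/24.
So P(the car behind door 1 | the host opened door 3) = (5/48) / (7/24) = 5/14.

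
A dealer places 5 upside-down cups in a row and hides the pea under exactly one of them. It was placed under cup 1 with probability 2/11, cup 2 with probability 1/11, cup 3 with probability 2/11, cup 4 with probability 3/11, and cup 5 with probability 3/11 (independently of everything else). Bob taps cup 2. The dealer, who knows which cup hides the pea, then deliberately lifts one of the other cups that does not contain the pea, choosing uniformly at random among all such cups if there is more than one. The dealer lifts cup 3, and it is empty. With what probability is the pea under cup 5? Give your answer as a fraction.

12/35

Consider each possible location of the pea in turn.
If it is under cup 1 (prior 2/11): the dealer has 3 equally likely choices, so probability 1/3; weight (2/11)·(1/3) = 2/33.
If it is under cup 2 (prior 1/11): the dealer has 4 equally likely choices, so probability 1/4; weight (1/11)·(1/4) = 1/44.
If it is under cup 3 (prior 2/11): the dealer opened cup 3, so this case is ruled out; weight (2/11)·0 = 0.
If it is under either of cups 4 and 5 (prior 3/11 each): the dealer has 3 equally likely choices, so probability 1/3; weight (3/11)·(1/3) = 1/11 each.
The weights sum to 35/132.
So P(the pea under cup 5 | the dealer opened cup 3) = (1/11) / (35/132) = 12/35.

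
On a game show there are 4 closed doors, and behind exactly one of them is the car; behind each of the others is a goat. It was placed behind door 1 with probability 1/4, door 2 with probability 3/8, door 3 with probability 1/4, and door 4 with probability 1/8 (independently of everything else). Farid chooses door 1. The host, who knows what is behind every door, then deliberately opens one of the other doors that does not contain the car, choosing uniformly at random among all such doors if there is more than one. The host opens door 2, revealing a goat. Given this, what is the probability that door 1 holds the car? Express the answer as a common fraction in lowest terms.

Consider each possible location of the car in turn.
If it is behind door 1 (prior 1/4): the host has 3 equally likely choices, so probability 1/3; weight (1/4)·(1/3) = 1/12.
If it is behind door 2 (prior 3/8): the host opened door 2, so this case is ruled out; weight (3/8)·0 = 0.
If it is behind door 3 (prior 1/4): the host has 2 equally likely choices, so probability 1/2; weight (1/4)·(1/2) = 1/8.
If it is behind door 4 (prior 1/8): the host has 2 equally likely choices, so probability 1/2; weight (1/8)·(1/2) = 1/16.
The weights sum to 13/48.
So P(the car behind door 1 | the host opened door 2) = (1/12) / (13/48) = 4/13.

4/13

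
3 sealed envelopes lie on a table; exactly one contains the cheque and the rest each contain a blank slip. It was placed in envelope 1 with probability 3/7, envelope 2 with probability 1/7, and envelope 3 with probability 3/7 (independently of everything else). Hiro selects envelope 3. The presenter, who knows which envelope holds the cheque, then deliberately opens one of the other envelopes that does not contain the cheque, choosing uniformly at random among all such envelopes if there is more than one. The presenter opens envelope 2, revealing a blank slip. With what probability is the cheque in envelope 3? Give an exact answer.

1/3

Condition on the true location of the cheque.
If it is in envelope 1 (prior 3/7): the presenter has no choice, probability 1; weight (3/7)·1 = 3/7.
If it is in envelope 2 (prior 1/7): the presenter opened envelope 2, so this case is ruled out; weight (1/7)·0 = 0.
If it is in envelope 3 (prior 3/7): the presenter has 2 equally likely choices, so probability 1/2; weight (3/7)·(1/2) = 3/14.
The weights sum to 9/14.
So P(the cheque in envelope 3 | the presenter opened envelope 2) = (3/14) / (9/14) = 1/3.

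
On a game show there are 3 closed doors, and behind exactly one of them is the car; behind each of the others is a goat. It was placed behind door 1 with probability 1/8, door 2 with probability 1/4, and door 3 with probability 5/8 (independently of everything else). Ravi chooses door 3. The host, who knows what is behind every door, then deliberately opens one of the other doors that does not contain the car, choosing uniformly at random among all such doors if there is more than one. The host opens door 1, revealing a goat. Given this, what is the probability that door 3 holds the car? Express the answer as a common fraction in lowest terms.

Condition on the true location of the car.
If it is behind door 1 (prior 1/8): the host opened door 1, so this case is ruled out; weight (1/8)·0 = 0.
If it is behind door 2 (prior 1/4): the host has no choice, probability 1; weight (1/4)·1 = 1/4.
If it is behind door 3 (prior 5/8): the host has 2 equally likely choices, so probability 1/2; weight (5/8)·(1/2) = 5/16.
The weights sum to 9/16.
So P(the car behind door 3 | the host opened door 1) = (5/16) / (9/16) = 5/9.

5/9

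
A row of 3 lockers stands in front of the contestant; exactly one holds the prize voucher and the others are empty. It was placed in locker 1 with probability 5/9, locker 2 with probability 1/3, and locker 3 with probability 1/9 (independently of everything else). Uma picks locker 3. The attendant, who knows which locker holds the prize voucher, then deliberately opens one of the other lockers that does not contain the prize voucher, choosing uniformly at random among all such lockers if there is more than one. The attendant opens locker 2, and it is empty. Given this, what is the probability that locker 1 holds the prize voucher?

Apply Bayes' rule, conditioning on where the prize voucher actually is.
If it is in locker 1 (prior 5/9): the attendant has no choice, probability 1; weight (5/9)·1 = 5/9.
If it is in locker 2 (prior 1/3): the attendant opened locker 2, so this case is ruled out; weight (1/3)·0 = 0.
If it is in locker 3 (prior 1/9): the attendant has 2 equally likely choices, so probability 1/2; weight (1/9)·(1/2) = 1/18.
The weights sum to 11/18.
So P(the prize voucher in locker 1 | the attendant opened locker 2) = (5/9) / (11/18) = 10/11.

10/11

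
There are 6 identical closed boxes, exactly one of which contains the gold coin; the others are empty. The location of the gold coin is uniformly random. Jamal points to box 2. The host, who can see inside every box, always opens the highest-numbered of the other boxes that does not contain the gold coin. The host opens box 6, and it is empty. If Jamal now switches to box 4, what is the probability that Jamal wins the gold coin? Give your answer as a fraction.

Condition on the true location of the gold coin.
If it is in any of boxes 1, 2, 3, 4, and 5 (prior 1/6 each): box 6 is the highest-numbered option available, probability 1; weight (1/6)·1 = 1/6 each.
If it is in box 6 (prior 1/6): the host opened box 6, so this case is ruled out; weight (1/6)·0 = 0.
The weights sum to 5/6.
So P(the gold coin in box 4 | the host opened box 6) = (1/6) / (5/6) = 1/5.

1/5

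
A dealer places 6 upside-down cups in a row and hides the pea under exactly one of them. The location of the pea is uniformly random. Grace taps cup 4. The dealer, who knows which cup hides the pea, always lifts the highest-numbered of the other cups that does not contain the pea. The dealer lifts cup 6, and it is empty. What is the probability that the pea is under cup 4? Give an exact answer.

1/5

Consider each possible location of the pea in turn.
If it is under any of cups 1, 2, 3, 4, and 5 (prior 1/6 each): cup 6 is the highest-numbered option available, probability 1; weight (1/6)·1 = 1/6 each.
If it is under cup 6 (prior 1/6): the dealer opened cup 6, so this case is ruled out; weight (1/6)·0 = 0.
The weights sum to 5/6.
So P(the pea under cup 4 | the dealer opened cup 6) = (1/6) / (5/6) = 1/5.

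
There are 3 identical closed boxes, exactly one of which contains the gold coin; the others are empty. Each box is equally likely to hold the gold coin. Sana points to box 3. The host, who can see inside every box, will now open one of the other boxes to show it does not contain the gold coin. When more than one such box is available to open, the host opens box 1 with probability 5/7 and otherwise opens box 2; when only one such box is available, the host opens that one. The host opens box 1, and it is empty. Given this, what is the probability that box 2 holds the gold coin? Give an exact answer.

7/12

Apply Bayes' rule, conditioning on where the gold coin actually is.
If it is in box 1 (prior 1/3): the host opened box 1, so this case is ruled out; weight (1/3)·0 = 0.
If it is in box 2 (prior 1/3): only box 1 is available, probability 1; weight (1/3)·1 = 1/3.
If it is in box 3 (prior 1/3): box 1 is available, opened with probability 5/7; weight (1/3)·(5/7) = 5/21.
The weights sum to 4/7.
So P(the gold coin in box 2 | the host opened box 1) = (1/3) / (4/7) = 7/12.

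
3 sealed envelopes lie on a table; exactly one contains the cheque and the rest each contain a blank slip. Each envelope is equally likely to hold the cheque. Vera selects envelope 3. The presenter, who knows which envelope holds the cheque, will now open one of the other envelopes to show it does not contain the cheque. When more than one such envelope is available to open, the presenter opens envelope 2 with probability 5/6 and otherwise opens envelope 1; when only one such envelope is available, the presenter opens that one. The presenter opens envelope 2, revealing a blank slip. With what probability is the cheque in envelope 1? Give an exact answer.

6/11

Apply Bayes' rule, conditioning on where the cheque actually is.
If it is in envelope 1 (prior 1/3): only envelope 2 is available, probability 1; weight (1/3)·1 = 1/3.
If it is in envelope 2 (prior 1/3): the presenter opened envelope 2, so this case is ruled out; weight (1/3)·0 = 0.
If it is in envelope 3 (prior 1/3): envelope 2 is available, opened with probability 5/6; weight (1/3)·(5/6) = 5/18.
The weights sum to 11/18.
So P(the cheque in envelope 1 | the presenter opened envelope 2) = (1/3) / (11/18) = 6/11.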